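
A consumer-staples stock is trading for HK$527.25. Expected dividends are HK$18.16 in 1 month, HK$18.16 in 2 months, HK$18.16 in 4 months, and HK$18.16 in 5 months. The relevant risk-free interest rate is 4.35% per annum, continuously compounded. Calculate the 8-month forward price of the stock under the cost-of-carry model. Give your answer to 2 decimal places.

PV(dividends) I = 18.16·e^(−0.0435·1/12) + 18.16·e^(−0.0435·2/12) + 18.16·e^(−0.0435·4/12) + 18.16·e^(−0.0435·5/12)
I = 18.0943 + 18.0288 + 17.8986 + 17.8338 = 71.8555
F = (S − I)·e^(rT) = (527.25 − 71.8555) · e^(0.0435·8/12)
= 455.3945 · e^0.029000 = 455.3945 × 1.029425 = HK$468.79

HK$468.79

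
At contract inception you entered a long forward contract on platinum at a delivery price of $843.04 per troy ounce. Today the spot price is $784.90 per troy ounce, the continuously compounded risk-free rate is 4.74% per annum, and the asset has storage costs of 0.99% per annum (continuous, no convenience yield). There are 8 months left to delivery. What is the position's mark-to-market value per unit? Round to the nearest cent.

-$26.72 per troy ounce

Current fair forward for the remaining 8 months: F = S·e^((r + u)·T), (r + u) = 0.0474 + 0.0099 = 0.0573
F = 784.90 · e^(0.0573 × 8/12) = 784.90 × 1.038939 = 815.4632
Value of long forward = (F − K)·e^(−rT) = (815.4632 − 843.04) · e^(−0.0474·8/12)
= -27.5768 × 0.968894 = -26.72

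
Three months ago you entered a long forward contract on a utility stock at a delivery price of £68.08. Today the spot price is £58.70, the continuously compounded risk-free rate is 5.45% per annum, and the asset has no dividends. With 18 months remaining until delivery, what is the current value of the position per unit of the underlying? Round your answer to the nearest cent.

-£4.04

Current fair forward for the remaining 18 months: F = S·e^(r·T), r = 0.0545
F = 58.70 · e^(0.0545 × 18/12) = 58.70 × 1.085184 = 63.7003
Value of long forward = (F − K)·e^(−rT) = (63.7003 − 68.08) · e^(−0.0545·18/12)
= -4.3797 × 0.921502 = -4.04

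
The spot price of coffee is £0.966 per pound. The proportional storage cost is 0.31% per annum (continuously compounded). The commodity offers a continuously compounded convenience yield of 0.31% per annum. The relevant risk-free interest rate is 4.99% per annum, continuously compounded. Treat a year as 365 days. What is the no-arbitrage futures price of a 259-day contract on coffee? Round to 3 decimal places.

£1.001 per pound

Net carry = r + u − y = 0.0499 + 0.0031 − 0.0031 = 0.0499
F = S·e^((r+u−y)T) = 0.966 · e^(0.0499 × 259/365) = 0.966 · e^0.035408
= 0.966 × 1.036042 = £1.001 per pound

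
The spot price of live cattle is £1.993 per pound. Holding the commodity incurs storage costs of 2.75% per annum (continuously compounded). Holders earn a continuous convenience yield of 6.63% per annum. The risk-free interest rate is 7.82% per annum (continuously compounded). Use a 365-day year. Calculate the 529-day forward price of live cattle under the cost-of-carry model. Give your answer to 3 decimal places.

Net carry = r + u − y = 0.0782 + 0.0275 − 0.0663 = 0.0394
F = S·e^((r+u−y)T) = 1.993 · e^(0.0394 × 529/365) = 1.993 · e^0.057103
= 1.993 × 1.058765 = £2.110 per pound

£2.110 per pound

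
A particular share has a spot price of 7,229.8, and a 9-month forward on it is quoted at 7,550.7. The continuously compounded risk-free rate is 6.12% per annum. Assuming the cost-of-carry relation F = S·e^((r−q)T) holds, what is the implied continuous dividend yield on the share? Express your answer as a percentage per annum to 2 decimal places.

0.33%

From F = S·e^((r−q)T): (r − q) = ln(F/S)/T
ln(7550.7/7229.8) = ln(1.044386) = 0.043429
(r − q) = 0.043429 / (9/12) = 0.057905
q = r − ln(F/S)/T = 0.0612 − 0.057905 = 0.003295
q = 0.33%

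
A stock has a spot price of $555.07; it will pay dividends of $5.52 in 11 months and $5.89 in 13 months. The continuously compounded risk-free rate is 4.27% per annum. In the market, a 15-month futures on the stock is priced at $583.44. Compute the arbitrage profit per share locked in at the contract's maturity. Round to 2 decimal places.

PV(dividends) I = 5.52·e^(−0.0427·11/12) + 5.89·e^(−0.0427·13/12) = 10.9319
Fair futures F* = (S − I)·e^(rT) = (555.07 − 10.9319)·e^0.053375 = 544.1381 × 1.054825 = 573.9705
Market $583.44 > fair 573.9705: forward overpriced → cash-and-carry (borrow at r, buy the stock and collect the dividends, short the forward).
Profit at T = |F_mkt − F*| = |583.44 − 573.9705| = $9.47 per share

$9.47 per share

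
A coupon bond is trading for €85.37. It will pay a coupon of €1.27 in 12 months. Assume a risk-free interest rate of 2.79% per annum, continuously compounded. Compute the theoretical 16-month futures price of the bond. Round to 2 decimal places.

€87.32

PV(coupons) I = 1.27·e^(−0.0279·12/12)
I = 1.2351
F = (S − I)·e^(rT) = (85.37 − 1.2351) · e^(0.0279·16/12)
= 84.1349 · e^0.037200 = 84.1349 × 1.037901 = €87.32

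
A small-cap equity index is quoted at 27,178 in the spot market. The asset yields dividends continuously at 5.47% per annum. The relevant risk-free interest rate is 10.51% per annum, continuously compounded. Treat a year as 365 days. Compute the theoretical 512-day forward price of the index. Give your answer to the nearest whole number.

29,169

F = S·e^((r − q)T) = 27178 · e^((0.1051 − 0.0547) × 512/365)
= 27178 · e^0.070698 = 27178 × 1.073257
F = 29,169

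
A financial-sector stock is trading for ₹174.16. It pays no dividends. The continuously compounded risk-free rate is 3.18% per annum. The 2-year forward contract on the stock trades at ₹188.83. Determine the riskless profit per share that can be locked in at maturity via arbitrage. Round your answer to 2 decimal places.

₹3.23 per share

Fair forward: F* = S·e^(carry·T), with carry = r = 0.0318
F* = 174.16 · e^(0.0318 × 2) = 174.16 · e^0.063600 = 174.16 × 1.065666 = ₹185.5964
Market ₹188.83 > fair ₹185.5964: forward overpriced → cash-and-carry (buy spot, short the forward).
At maturity, profit = |F_mkt − F*| = |188.83 − 185.5964| = ₹3.23 per share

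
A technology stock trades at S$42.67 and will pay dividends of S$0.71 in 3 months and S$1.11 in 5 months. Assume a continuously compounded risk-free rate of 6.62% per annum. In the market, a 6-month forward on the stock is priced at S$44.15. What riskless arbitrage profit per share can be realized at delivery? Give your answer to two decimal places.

PV(dividends) I = 0.71·e^(−0.0662·3/12) + 1.11·e^(−0.0662·5/12) = 1.7781
Fair forward F* = (S − I)·e^(rT) = (42.67 − 1.7781)·e^0.033100 = 40.8919 × 1.033654 = 42.2681
Market S$44.15 > fair 42.2681: forward overpriced → cash-and-carry (borrow at r, buy the stock and collect the dividends, short the forward).
Profit at T = |F_mkt − F*| = |44.15 − 42.2681| = S$1.88 per share

S$1.88 per share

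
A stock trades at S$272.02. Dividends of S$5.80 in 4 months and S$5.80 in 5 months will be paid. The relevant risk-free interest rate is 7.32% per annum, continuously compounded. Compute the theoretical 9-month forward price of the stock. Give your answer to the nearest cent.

PV(dividends) I = 5.80·e^(−0.0732·4/12) + 5.80·e^(−0.0732·5/12)
I = 5.6602 + 5.6258 = 11.2860
F = (S − I)·e^(rT) = (272.02 − 11.2860) · e^(0.0732·9/12)
= 260.7340 · e^0.054900 = 260.7340 × 1.056435 = S$275.45

S$275.45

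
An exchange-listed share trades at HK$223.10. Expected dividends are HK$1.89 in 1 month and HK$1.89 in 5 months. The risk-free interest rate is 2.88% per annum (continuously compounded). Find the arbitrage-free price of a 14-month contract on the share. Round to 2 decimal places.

PV(dividends) I = 1.89·e^(−0.0288·1/12) + 1.89·e^(−0.0288·5/12)
I = 1.8855 + 1.8675 = 3.7530
F = (S − I)·e^(rT) = (223.10 − 3.7530) · e^(0.0288·14/12)
= 219.3470 · e^0.033600 = 219.3470 × 1.034171 = HK$226.84

HK$226.84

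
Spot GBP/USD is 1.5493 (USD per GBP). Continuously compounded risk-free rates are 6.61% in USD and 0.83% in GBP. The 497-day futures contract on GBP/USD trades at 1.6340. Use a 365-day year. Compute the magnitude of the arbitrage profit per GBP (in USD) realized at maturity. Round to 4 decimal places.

Fair futures: F* = S·e^(carry·T), with carry = (r_USD − r_GBP) = 0.0661 − 0.0083 = 0.0578
F* = 1.5493 · e^(0.0578 × 497/365) = 1.5493 · e^0.078703 = 1.5493 × 1.081883 = 1.6762
Market 1.6340 < fair 1.6762: forward underpriced → reverse cash-and-carry (short spot, go long the forward).
At maturity, profit = |F_mkt − F*| = |1.6340 − 1.6762| = 0.0422 per GBP (in USD)

0.0422 per GBP (in USD)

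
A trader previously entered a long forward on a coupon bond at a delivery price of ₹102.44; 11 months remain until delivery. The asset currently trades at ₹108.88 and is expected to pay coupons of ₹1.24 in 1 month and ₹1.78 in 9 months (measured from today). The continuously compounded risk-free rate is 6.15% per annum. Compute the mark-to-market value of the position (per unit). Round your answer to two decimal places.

PV(remaining coupons) I = 1.24·e^(−0.0615·1/12) + 1.78·e^(−0.0615·9/12) = 2.9334
Current forward F = (S − I)·e^(rT) = (108.88 − 2.9334)·e^(0.0615·11/12) = 105.9466 × 1.057994 = 112.0909
Value (long) = (F − K)·e^(−rT) = (112.0909 − 102.44) × 0.945185 = 9.1219
Value = ₹9.12

₹9.12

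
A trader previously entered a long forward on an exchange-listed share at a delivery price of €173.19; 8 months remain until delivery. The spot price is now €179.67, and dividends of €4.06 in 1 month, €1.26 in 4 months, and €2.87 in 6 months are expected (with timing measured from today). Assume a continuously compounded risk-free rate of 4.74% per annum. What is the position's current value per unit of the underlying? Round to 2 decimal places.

€3.78

PV(remaining dividends) I = 4.06·e^(−0.0474·1/12) + 1.26·e^(−0.0474·4/12) + 2.87·e^(−0.0474·6/12) = 8.0870
Current forward F = (S − I)·e^(rT) = (179.67 − 8.0870)·e^(0.0474·8/12) = 171.5830 × 1.032105 = 177.0917
Value (long) = (F − K)·e^(−rT) = (177.0917 − 173.19) × 0.968894 = 3.7803
Value = €3.78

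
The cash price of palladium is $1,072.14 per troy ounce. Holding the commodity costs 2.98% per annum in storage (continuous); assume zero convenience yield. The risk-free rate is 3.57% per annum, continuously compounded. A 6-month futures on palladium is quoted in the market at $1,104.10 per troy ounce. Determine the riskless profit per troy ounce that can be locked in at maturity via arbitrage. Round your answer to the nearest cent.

$3.73 per troy ounce

Fair futures: F* = S·e^(carry·T), with carry = (r + u) = 0.0357 + 0.0298 = 0.0655
F* = 1072.14 · e^(0.0655 × 6/12) = 1072.14 · e^0.03275000 = 1072.14 × 1.03329218 = $1107.8339
Market $1104.10 < fair $1107.8339: forward underpriced → reverse cash-and-carry (short spot, go long the forward).
At maturity, profit = |F_mkt − F*| = |1104.10 − 1107.8339| = $3.73 per troy ounce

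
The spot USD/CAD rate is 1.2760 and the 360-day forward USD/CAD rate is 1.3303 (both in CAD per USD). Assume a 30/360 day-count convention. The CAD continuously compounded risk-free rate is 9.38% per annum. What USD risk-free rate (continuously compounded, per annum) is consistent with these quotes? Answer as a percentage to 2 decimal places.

5.21%

F = S·e^((r_CAD − r_USD)T) ⇒ r_USD = r_CAD − ln(F/S)/T
ln(1.3303/1.2760) = 0.041674; /(360/360) = 0.041674
r_USD = 0.0938 − 0.041674 = 0.052126
r_USD = 5.21%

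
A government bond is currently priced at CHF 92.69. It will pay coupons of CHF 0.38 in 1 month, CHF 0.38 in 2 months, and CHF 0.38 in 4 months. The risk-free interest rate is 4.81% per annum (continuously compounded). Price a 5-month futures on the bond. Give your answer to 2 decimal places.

PV(coupons) I = 0.38·e^(−0.0481·1/12) + 0.38·e^(−0.0481·2/12) + 0.38·e^(−0.0481·4/12)
I = 0.3785 + 0.3770 + 0.3740 = 1.1295
F = (S − I)·e^(rT) = (92.69 − 1.1295) · e^(0.0481·5/12)
= 91.5605 · e^0.020042 = 91.5605 × 1.020244 = CHF 93.41

CHF 93.41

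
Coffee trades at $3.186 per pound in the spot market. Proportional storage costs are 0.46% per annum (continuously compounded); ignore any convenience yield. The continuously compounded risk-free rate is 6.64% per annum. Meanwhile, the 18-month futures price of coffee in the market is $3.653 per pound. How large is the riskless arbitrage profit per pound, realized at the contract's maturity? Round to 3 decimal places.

$0.109 per pound

Fair futures: F* = S·e^(carry·T), with carry = (r + u) = 0.0664 + 0.0046 = 0.0710
F* = 3.186 · e^(0.0710 × 18/12) = 3.186 · e^0.106500 = 3.186 × 1.112378 = $3.5440
Market $3.653 > fair $3.5440: forward overpriced → cash-and-carry (buy spot, short the forward).
At maturity, profit = |F_mkt − F*| = |3.653 − 3.5440| = $0.109 per pound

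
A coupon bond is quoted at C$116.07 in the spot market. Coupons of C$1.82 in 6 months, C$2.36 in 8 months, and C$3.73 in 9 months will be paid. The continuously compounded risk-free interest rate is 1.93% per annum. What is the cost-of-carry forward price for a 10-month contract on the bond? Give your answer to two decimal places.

C$110.02

PV(coupons) I = 1.82·e^(−0.0193·6/12) + 2.36·e^(−0.0193·8/12) + 3.73·e^(−0.0193·9/12)
I = 1.8025 + 2.3298 + 3.6764 = 7.8087
F = (S − I)·e^(rT) = (116.07 − 7.8087) · e^(0.0193·10/12)
= 108.2613 · e^0.016083 = 108.2613 × 1.016213 = C$110.02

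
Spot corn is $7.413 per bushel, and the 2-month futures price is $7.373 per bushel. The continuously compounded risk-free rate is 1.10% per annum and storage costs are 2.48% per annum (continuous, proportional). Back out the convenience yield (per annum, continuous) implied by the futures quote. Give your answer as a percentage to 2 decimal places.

6.83%

F = S·e^((r+u−y)T) ⇒ (r+u−y) = ln(F/S)/T
ln(7.373/7.413) = -0.005411; /T ⇒ -0.032466
y = r + u − ln(F/S)/T = 0.0110 + 0.0248 + 0.032466 = 0.068266
y = 6.83%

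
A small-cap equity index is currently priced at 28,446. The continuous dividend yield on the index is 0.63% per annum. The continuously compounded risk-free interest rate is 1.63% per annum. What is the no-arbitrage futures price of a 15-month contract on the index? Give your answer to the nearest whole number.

F = S·e^((r − q)T) = 28446 · e^((0.0163 − 0.0063) × 15/12)
= 28446 · e^0.012500 = 28446 × 1.012578
F = 28,804

28,804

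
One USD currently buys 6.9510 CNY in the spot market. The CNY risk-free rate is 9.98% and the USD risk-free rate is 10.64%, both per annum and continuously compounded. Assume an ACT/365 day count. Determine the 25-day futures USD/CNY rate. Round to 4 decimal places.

F = S·e^((r_CNY − r_USD)T) = 6.9510 · e^((0.0998 − 0.1064) × 25/365)
= 6.9510 · e^-0.000452 = 6.9510 × 0.999548
F = 6.9479 CNY per USD

6.9479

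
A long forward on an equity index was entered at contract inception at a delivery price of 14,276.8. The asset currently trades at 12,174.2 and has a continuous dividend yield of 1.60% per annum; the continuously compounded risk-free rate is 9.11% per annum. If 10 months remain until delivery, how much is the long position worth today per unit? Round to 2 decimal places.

-1220.12

Current fair forward for the remaining 10 months: F = S·e^((r − q)·T), (r − q) = 0.0911 − 0.0160 = 0.0751
F = 12174.2 · e^(0.0751 × 10/12) = 12174.2 × 1.06458317 = 12960.4484
Value of long forward = (F − K)·e^(−rT) = (12960.4484 − 14276.8) · e^(−0.0911·10/12)
= -1316.3516 × 0.92689344 = -1220.12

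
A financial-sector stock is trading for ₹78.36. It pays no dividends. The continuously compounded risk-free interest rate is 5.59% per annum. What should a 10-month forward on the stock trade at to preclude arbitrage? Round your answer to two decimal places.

F = S·e^(rT) = 78.36 · e^(0.0559 × 10/12)
= 78.36 · e^0.046583 = 78.36 × 1.047685
F = ₹82.10

₹82.10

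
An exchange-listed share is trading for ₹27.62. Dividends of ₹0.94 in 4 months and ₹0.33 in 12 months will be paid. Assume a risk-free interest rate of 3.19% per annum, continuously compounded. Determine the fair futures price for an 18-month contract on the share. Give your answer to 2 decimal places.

PV(dividends) I = 0.94·e^(−0.0319·4/12) + 0.33·e^(−0.0319·12/12)
I = 0.9301 + 0.3196 = 1.2497
F = (S − I)·e^(rT) = (27.62 − 1.2497) · e^(0.0319·18/12)
= 26.3703 · e^0.047850 = 26.3703 × 1.049013 = ₹27.66

₹27.66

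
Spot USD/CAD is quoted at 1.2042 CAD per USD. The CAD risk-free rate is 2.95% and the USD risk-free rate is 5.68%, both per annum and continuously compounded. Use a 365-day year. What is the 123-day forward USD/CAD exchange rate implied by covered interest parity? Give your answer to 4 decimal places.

1.1932

F = S·e^((r_CAD − r_USD)T) = 1.2042 · e^((0.0295 − 0.0568) × 123/365)
= 1.2042 · e^-0.009200 = 1.2042 × 0.990842
F = 1.1932 CAD per USD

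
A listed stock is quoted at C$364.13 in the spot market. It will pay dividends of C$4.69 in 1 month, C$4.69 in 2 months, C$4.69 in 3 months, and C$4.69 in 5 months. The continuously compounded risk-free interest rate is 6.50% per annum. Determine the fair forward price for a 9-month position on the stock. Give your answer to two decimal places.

C$362.91

PV(dividends) I = 4.69·e^(−0.0650·1/12) + 4.69·e^(−0.0650·2/12) + 4.69·e^(−0.0650·3/12) + 4.69·e^(−0.0650·5/12)
I = 4.6647 + 4.6395 + 4.6144 + 4.5647 = 18.4833
F = (S − I)·e^(rT) = (364.13 − 18.4833) · e^(0.0650·9/12)
= 345.6467 · e^0.048750 = 345.6467 × 1.049958 = C$362.91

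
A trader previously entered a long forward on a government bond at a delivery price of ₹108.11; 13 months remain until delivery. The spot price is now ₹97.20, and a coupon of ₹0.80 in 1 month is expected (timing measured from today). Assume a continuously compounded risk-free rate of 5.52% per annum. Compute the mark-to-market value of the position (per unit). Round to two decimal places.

-₹5.43

PV(remaining coupons) I = 0.80·e^(−0.0552·1/12) = 0.7963
Current forward F = (S − I)·e^(rT) = (97.20 − 0.7963)·e^(0.0552·13/12) = 96.4037 × 1.061624 = 102.3445
Value (long) = (F − K)·e^(−rT) = (102.3445 − 108.11) × 0.941953 = -5.4308
Value = -₹5.43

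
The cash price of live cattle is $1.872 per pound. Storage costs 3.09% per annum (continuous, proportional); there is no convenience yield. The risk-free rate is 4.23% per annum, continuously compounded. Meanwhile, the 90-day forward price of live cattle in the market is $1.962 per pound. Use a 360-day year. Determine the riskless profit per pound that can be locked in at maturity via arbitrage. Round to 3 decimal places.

$0.055 per pound

Fair forward: F* = S·e^(carry·T), with carry = (r + u) = 0.0423 + 0.0309 = 0.0732
F* = 1.872 · e^(0.0732 × 90/360) = 1.872 · e^0.018300 = 1.872 × 1.018468 = $1.9066
Market $1.962 > fair $1.9066: forward overpriced → cash-and-carry (buy spot, short the forward).
At maturity, profit = |F_mkt − F*| = |1.962 − 1.9066| = $0.055 per pound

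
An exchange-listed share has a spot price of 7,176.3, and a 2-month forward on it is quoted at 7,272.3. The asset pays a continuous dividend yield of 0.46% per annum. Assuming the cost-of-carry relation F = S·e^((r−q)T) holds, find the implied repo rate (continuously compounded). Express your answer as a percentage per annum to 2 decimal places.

From F = S·e^((r−q)T): (r − q) = ln(F/S)/T
ln(7272.3/7176.3) = ln(1.013377) = 0.013288
(r − q) = 0.013288 / (2/12) = 0.079728
r = ln(F/S)/T + q = 0.079728 + 0.0046 = 0.084328
r = 8.43%

8.43%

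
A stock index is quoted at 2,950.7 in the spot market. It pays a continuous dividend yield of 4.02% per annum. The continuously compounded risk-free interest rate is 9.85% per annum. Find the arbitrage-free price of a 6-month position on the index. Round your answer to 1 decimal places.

F = S·e^((r − q)T) = 2950.7 · e^((0.0985 − 0.0402) × 6/12)
= 2950.7 · e^0.029150 = 2950.7 × 1.029579
F = 3,038.0

3,038.0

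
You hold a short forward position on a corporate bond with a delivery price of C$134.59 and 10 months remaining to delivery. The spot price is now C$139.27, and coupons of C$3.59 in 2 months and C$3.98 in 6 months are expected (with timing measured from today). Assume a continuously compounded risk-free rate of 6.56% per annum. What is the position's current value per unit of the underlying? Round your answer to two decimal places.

-C$4.44

PV(remaining coupons) I = 3.59·e^(−0.0656·2/12) + 3.98·e^(−0.0656·6/12) = 7.4025
Current forward F = (S − I)·e^(rT) = (139.27 − 7.4025)·e^(0.0656·10/12) = 131.8675 × 1.056188 = 139.2769
Value (long) = (F − K)·e^(−rT) = (139.2769 − 134.59) × 0.946801 = 4.4376
Short position value = −(long value) = -C$4.44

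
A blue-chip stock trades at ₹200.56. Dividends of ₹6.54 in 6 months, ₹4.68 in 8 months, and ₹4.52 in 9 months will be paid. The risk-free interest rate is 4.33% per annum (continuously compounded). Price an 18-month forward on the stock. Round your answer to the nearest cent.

₹197.67

PV(dividends) I = 6.54·e^(−0.0433·6/12) + 4.68·e^(−0.0433·8/12) + 4.52·e^(−0.0433·9/12)
I = 6.3999 + 4.5468 + 4.3756 = 15.3223
F = (S − I)·e^(rT) = (200.56 − 15.3223) · e^(0.0433·18/12)
= 185.2377 · e^0.064950 = 185.2377 × 1.067106 = ₹197.67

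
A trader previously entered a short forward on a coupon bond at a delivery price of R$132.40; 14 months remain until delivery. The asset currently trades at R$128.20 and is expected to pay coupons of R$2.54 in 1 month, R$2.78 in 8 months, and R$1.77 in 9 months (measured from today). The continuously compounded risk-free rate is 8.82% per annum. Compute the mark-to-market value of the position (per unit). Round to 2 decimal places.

-R$1.95

PV(remaining coupons) I = 2.54·e^(−0.0882·1/12) + 2.78·e^(−0.0882·8/12) + 1.77·e^(−0.0882·9/12) = 6.7994
Current forward F = (S − I)·e^(rT) = (128.20 − 6.7994)·e^(0.0882·14/12) = 121.4006 × 1.108381 = 134.5581
Value (long) = (F − K)·e^(−rT) = (134.5581 − 132.40) × 0.902217 = 1.9471
Short position value = −(long value) = -R$1.95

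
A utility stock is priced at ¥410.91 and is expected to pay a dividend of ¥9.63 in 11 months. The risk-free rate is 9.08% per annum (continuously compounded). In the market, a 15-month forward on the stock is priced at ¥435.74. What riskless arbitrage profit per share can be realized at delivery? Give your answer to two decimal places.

¥14.63 per share

PV(dividends) I = 9.63·e^(−0.0908·11/12) = 8.8609
Fair forward F* = (S − I)·e^(rT) = (410.91 − 8.8609)·e^0.113500 = 402.0491 × 1.120192 = 450.3722
Market ¥435.74 < fair 450.3722: forward underpriced → reverse cash-and-carry (short the stock, invest proceeds at r, pay the dividends, go long the forward).
Profit at T = |F_mkt − F*| = |435.74 − 450.3722| = ¥14.63 per share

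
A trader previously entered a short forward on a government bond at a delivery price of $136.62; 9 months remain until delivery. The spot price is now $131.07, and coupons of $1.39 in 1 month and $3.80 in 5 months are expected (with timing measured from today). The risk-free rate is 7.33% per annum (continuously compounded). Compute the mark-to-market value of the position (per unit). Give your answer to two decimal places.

$3.31

PV(remaining coupons) I = 1.39·e^(−0.0733·1/12) + 3.80·e^(−0.0733·5/12) = 5.0672
Current forward F = (S − I)·e^(rT) = (131.07 − 5.0672)·e^(0.0733·9/12) = 126.0028 × 1.056514 = 133.1237
Value (long) = (F − K)·e^(−rT) = (133.1237 − 136.62) × 0.946509 = -3.3093
Short position value = −(long value) = $3.31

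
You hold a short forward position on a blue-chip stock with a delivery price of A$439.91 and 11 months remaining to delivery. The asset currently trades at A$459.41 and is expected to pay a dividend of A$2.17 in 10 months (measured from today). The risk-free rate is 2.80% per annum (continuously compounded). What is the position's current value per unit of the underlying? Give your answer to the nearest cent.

-A$28.53

PV(remaining dividends) I = 2.17·e^(−0.0280·10/12) = 2.1200
Current forward F = (S − I)·e^(rT) = (459.41 − 2.1200)·e^(0.0280·11/12) = 457.2900 × 1.025999 = 469.1791
Value (long) = (F − K)·e^(−rT) = (469.1791 − 439.91) × 0.974660 = 28.5274
Short position value = −(long value) = -A$28.53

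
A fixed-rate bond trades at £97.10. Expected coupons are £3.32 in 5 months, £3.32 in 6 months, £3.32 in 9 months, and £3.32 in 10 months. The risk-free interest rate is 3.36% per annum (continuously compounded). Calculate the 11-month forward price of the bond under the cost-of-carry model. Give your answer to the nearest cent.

PV(coupons) I = 3.32·e^(−0.0336·5/12) + 3.32·e^(−0.0336·6/12) + 3.32·e^(−0.0336·9/12) + 3.32·e^(−0.0336·10/12)
I = 3.2738 + 3.2647 + 3.2374 + 3.2283 = 13.0042
F = (S − I)·e^(rT) = (97.10 − 13.0042) · e^(0.0336·11/12)
= 84.0958 · e^0.030800 = 84.0958 × 1.031279 = £86.73

£86.73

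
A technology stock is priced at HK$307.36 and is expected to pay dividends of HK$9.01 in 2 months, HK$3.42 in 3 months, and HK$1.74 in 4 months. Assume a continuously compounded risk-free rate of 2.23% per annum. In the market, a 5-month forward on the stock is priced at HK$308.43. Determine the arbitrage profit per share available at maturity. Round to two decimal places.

HK$12.44 per share

PV(dividends) I = 9.01·e^(−0.0223·2/12) + 3.42·e^(−0.0223·3/12) + 1.74·e^(−0.0223·4/12) = 14.1047
Fair forward F* = (S − I)·e^(rT) = (307.36 − 14.1047)·e^0.009292 = 293.2553 × 1.009335 = 295.9928
Market HK$308.43 > fair 295.9928: forward overpriced → cash-and-carry (borrow at r, buy the stock and collect the dividends, short the forward).
Profit at T = |F_mkt − F*| = |308.43 − 295.9928| = HK$12.44 per share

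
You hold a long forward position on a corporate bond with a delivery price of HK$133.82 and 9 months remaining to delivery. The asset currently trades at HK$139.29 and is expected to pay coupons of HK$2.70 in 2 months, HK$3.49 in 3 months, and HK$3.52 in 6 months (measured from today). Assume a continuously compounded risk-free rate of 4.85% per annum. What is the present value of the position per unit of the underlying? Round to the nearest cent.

HK$0.69

PV(remaining coupons) I = 2.70·e^(−0.0485·2/12) + 3.49·e^(−0.0485·3/12) + 3.52·e^(−0.0485·6/12) = 9.5619
Current forward F = (S − I)·e^(rT) = (139.29 − 9.5619)·e^(0.0485·9/12) = 129.7281 × 1.037045 = 134.5339
Value (long) = (F − K)·e^(−rT) = (134.5339 − 133.82) × 0.964279 = 0.6884
Value = HK$0.69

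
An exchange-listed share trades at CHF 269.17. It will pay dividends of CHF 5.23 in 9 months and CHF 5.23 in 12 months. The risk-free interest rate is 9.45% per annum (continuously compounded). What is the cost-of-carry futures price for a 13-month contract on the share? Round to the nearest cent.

PV(dividends) I = 5.23·e^(−0.0945·9/12) + 5.23·e^(−0.0945·12/12)
I = 4.8722 + 4.7584 = 9.6306
F = (S − I)·e^(rT) = (269.17 − 9.6306) · e^(0.0945·13/12)
= 259.5394 · e^0.102375 = 259.5394 × 1.107799 = CHF 287.52

CHF 287.52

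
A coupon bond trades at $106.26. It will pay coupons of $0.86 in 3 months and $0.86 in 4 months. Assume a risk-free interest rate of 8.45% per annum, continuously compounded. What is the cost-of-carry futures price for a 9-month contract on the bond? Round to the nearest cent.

$111.42

PV(coupons) I = 0.86·e^(−0.0845·3/12) + 0.86·e^(−0.0845·4/12)
I = 0.8420 + 0.8361 = 1.6781
F = (S − I)·e^(rT) = (106.26 − 1.6781) · e^(0.0845·9/12)
= 104.5819 · e^0.063375 = 104.5819 × 1.065426 = $111.42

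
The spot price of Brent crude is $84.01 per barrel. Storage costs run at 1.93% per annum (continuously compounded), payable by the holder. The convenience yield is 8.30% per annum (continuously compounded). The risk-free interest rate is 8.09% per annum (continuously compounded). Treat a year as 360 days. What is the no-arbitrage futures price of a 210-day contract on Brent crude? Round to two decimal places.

Net carry = r + u − y = 0.0809 + 0.0193 − 0.0830 = 0.0172
F = S·e^((r+u−y)T) = 84.01 · e^(0.0172 × 210/360) = 84.01 · e^0.010033
= 84.01 × 1.010083 = $84.86 per barrel

$84.86 per barrel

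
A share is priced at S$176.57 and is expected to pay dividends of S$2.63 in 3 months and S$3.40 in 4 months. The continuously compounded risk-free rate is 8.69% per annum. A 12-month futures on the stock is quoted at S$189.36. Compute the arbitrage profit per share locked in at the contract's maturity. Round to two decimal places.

PV(dividends) I = 2.63·e^(−0.0869·3/12) + 3.40·e^(−0.0869·4/12) = 5.8764
Fair futures F* = (S − I)·e^(rT) = (176.57 − 5.8764)·e^0.086900 = 170.6936 × 1.090788 = 186.1905
Market S$189.36 > fair 186.1905: forward overpriced → cash-and-carry (borrow at r, buy the stock and collect the dividends, short the forward).
Profit at T = |F_mkt − F*| = |189.36 − 186.1905| = S$3.17 per share

S$3.17 per share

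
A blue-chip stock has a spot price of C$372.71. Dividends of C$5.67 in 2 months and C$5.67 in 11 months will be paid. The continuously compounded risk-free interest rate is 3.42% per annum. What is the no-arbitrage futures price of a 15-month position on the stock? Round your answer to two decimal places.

C$377.37

PV(dividends) I = 5.67·e^(−0.0342·2/12) + 5.67·e^(−0.0342·11/12)
I = 5.6378 + 5.4950 = 11.1328
F = (S − I)·e^(rT) = (372.71 − 11.1328) · e^(0.0342·15/12)
= 361.5772 · e^0.042750 = 361.5772 × 1.043677 = C$377.37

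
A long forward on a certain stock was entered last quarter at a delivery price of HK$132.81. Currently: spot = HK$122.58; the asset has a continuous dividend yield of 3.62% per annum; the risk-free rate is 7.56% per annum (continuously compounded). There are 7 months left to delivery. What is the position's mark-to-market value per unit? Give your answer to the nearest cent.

Current fair forward for the remaining 7 months: F = S·e^((r − q)·T), (r − q) = 0.0756 − 0.0362 = 0.0394
F = 122.58 · e^(0.0394 × 7/12) = 122.58 × 1.023249 = 125.4299
Value of long forward = (F − K)·e^(−rT) = (125.4299 − 132.81) · e^(−0.0756·7/12)
= -7.3801 × 0.956858 = -7.06

-HK$7.06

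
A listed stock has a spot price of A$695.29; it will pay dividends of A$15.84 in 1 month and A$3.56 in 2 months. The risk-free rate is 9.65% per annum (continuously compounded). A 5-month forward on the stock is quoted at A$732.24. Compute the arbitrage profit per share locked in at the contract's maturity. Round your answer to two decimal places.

A$28.43 per share

PV(dividends) I = 15.84·e^(−0.0965·1/12) + 3.56·e^(−0.0965·2/12) = 19.2163
Fair forward F* = (S − I)·e^(rT) = (695.29 − 19.2163)·e^0.040208 = 676.0737 × 1.041027 = 703.8110
Market A$732.24 > fair 703.8110: forward overpriced → cash-and-carry (borrow at r, buy the stock and collect the dividends, short the forward).
Profit at T = |F_mkt − F*| = |732.24 − 703.8110| = A$28.43 per share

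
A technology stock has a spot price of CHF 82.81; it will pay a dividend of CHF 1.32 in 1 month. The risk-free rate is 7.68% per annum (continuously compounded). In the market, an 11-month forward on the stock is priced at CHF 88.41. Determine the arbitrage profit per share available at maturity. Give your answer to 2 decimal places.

CHF 0.97 per share

PV(dividends) I = 1.32·e^(−0.0768·1/12) = 1.3116
Fair forward F* = (S − I)·e^(rT) = (82.81 − 1.3116)·e^0.070400 = 81.4984 × 1.072937 = 87.4426
Market CHF 88.41 > fair 87.4426: forward overpriced → cash-and-carry (borrow at r, buy the stock and collect the dividends, short the forward).
Profit at T = |F_mkt − F*| = |88.41 − 87.4426| = CHF 0.97 per share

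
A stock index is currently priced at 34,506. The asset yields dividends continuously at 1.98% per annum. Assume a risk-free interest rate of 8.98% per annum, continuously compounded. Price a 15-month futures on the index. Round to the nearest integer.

37,661

F = S·e^((r − q)T) = 34506 · e^((0.0898 − 0.0198) × 15/12)
= 34506 · e^0.087500 = 34506 × 1.091442
F = 37,661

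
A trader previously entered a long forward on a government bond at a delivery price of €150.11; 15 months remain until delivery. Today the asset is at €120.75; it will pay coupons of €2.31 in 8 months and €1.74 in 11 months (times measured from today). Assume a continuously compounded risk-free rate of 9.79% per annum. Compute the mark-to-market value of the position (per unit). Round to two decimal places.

PV(remaining coupons) I = 2.31·e^(−0.0979·8/12) + 1.74·e^(−0.0979·11/12) = 3.7547
Current forward F = (S − I)·e^(rT) = (120.75 − 3.7547)·e^(0.0979·15/12) = 116.9953 × 1.130178 = 132.2255
Value (long) = (F − K)·e^(−rT) = (132.2255 − 150.11) × 0.884817 = -15.8245
Value = -€15.82

-€15.82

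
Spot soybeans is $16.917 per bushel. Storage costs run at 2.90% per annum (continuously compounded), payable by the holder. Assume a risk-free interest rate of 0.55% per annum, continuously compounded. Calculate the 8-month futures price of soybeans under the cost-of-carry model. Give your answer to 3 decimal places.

$17.311 per bushel

Net carry = r + u − y = 0.0055 + 0.0290 − 0.0000 = 0.0345
F = S·e^((r+u−y)T) = 16.917 · e^(0.0345 × 8/12) = 16.917 · e^0.023000
= 16.917 × 1.023267 = $17.311 per bushel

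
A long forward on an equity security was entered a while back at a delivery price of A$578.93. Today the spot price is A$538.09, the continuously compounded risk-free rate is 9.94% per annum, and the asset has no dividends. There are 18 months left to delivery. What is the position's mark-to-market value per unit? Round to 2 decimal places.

Current fair forward for the remaining 18 months: F = S·e^(r·T), r = 0.0994
F = 538.09 · e^(0.0994 × 18/12) = 538.09 × 1.160789 = 624.6090
Value of long forward = (F − K)·e^(−rT) = (624.6090 − 578.93) · e^(−0.0994·18/12)
= 45.6790 × 0.861483 = 39.35

A$39.35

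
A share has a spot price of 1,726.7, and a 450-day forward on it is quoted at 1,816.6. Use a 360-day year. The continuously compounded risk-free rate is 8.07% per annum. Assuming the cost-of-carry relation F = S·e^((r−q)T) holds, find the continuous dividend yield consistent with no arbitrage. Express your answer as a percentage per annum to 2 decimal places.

4.01%

From F = S·e^((r−q)T): (r − q) = ln(F/S)/T
ln(1816.6/1726.7) = ln(1.052065) = 0.050755
(r − q) = 0.050755 / (450/360) = 0.040604
q = r − ln(F/S)/T = 0.0807 − 0.040604 = 0.040096
q = 4.01%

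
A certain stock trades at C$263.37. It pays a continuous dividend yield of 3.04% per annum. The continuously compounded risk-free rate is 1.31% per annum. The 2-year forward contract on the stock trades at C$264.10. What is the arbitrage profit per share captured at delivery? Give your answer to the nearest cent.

Fair forward: F* = S·e^(carry·T), with carry = (r − q) = 0.0131 − 0.0304 = -0.0173
F* = 263.37 · e^(-0.0173 × 2) = 263.37 · e^-0.034600 = 263.37 × 0.965992 = C$254.4133
Market C$264.10 > fair C$254.4133: forward overpriced → cash-and-carry (buy spot, short the forward).
At maturity, profit = |F_mkt − F*| = |264.10 − 254.4133| = C$9.69 per share

C$9.69 per share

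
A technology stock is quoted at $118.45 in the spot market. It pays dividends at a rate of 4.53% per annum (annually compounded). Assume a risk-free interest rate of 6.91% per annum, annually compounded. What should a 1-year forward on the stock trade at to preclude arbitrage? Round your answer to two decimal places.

$121.15

F = S · (1+r)^T / (1+q)^T
= 118.45 × 1.069100 / 1.045300 = 118.45 × 1.022769
F = $121.15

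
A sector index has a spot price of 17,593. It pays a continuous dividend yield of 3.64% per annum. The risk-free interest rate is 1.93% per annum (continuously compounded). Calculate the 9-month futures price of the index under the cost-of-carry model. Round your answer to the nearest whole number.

F = S·e^((r − q)T) = 17593 · e^((0.0193 − 0.0364) × 9/12)
= 17593 · e^-0.012825 = 17593 × 0.987257
F = 17,369

17,369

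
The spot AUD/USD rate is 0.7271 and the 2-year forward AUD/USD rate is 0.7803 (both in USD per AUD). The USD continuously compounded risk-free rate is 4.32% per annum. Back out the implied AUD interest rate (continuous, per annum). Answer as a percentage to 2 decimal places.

0.79%

F = S·e^((r_USD − r_AUD)T) ⇒ r_AUD = r_USD − ln(F/S)/T
ln(0.7803/0.7271) = 0.070614; /(2) = 0.035307
r_AUD = 0.0432 − 0.035307 = 0.007893
r_AUD = 0.79%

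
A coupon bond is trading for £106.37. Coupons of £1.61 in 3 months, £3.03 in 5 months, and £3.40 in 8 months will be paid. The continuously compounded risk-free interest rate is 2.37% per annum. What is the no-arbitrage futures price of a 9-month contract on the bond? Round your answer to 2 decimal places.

PV(coupons) I = 1.61·e^(−0.0237·3/12) + 3.03·e^(−0.0237·5/12) + 3.40·e^(−0.0237·8/12)
I = 1.6005 + 3.0002 + 3.3467 = 7.9474
F = (S − I)·e^(rT) = (106.37 − 7.9474) · e^(0.0237·9/12)
= 98.4226 · e^0.017775 = 98.4226 × 1.017934 = £100.19

£100.19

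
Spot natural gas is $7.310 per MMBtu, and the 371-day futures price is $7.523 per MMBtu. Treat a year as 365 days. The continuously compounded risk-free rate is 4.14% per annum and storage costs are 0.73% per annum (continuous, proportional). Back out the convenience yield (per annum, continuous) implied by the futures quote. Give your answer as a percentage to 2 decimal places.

2.04%

F = S·e^((r+u−y)T) ⇒ (r+u−y) = ln(F/S)/T
ln(7.523/7.310) = 0.028722; /T ⇒ 0.028257
y = r + u − ln(F/S)/T = 0.0414 + 0.0073 − 0.028257 = 0.020443
y = 2.04%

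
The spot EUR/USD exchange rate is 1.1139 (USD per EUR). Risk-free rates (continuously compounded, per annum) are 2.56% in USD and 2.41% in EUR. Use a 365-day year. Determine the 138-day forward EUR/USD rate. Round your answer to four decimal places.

F = S·e^((r_USD − r_EUR)T) = 1.1139 · e^((0.0256 − 0.0241) × 138/365)
= 1.1139 · e^0.000567 = 1.1139 × 1.000567
F = 1.1145 USD per EUR

1.1145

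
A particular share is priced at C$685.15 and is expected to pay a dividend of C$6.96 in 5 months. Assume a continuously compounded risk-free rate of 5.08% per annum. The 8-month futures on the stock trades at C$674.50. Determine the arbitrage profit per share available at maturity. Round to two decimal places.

PV(dividends) I = 6.96·e^(−0.0508·5/12) = 6.8142
Fair futures F* = (S − I)·e^(rT) = (685.15 − 6.8142)·e^0.033867 = 678.3358 × 1.034447 = 701.7024
Market C$674.50 < fair 701.7024: forward underpriced → reverse cash-and-carry (short the stock, invest proceeds at r, pay the dividends, go long the forward).
Profit at T = |F_mkt − F*| = |674.50 − 701.7024| = C$27.20 per share

C$27.20 per share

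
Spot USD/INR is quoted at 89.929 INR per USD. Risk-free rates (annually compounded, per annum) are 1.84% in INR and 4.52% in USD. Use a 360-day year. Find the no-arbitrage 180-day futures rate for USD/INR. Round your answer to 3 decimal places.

By covered interest parity, F = S · (1+r_INR)^T / (1+r_USD)^T
= 89.929 × 1.009158 / 1.022350 = 89.929 × 0.987096
F = 88.769 INR per USD

88.769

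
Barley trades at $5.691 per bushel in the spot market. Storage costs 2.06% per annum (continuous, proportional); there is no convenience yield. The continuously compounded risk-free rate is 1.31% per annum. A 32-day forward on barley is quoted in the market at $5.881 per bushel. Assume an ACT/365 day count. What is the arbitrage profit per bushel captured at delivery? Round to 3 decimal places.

$0.173 per bushel

Fair forward: F* = S·e^(carry·T), with carry = (r + u) = 0.0131 + 0.0206 = 0.0337
F* = 5.691 · e^(0.0337 × 32/365) = 5.691 · e^0.002955 = 5.691 × 1.002959 = $5.7078
Market $5.881 > fair $5.7078: forward overpriced → cash-and-carry (buy spot, short the forward).
At maturity, profit = |F_mkt − F*| = |5.881 − 5.7078| = $0.173 per bushel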